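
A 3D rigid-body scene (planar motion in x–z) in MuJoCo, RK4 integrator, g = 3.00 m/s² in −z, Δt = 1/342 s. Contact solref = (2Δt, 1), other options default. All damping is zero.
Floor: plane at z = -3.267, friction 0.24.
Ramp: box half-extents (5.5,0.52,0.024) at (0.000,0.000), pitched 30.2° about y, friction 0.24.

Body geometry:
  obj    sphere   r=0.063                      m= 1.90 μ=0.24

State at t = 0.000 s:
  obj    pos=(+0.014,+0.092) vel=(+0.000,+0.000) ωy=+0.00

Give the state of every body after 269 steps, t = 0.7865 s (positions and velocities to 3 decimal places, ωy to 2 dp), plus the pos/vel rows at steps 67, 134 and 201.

State at t = 0.7865 s:
  obj    pos=(+0.302,-0.075) vel=(+0.733,-0.426) ωy=+13.45

Key-timestep trajectory:
   step    t(s)  obj.x    obj.z    obj.vx   obj.vz 
     67  0.1959   +0.032  +0.082  +0.183  -0.106
    134  0.3918   +0.086  +0.051  +0.365  -0.212
    201  0.5877   +0.175  -0.001  +0.548  -0.319


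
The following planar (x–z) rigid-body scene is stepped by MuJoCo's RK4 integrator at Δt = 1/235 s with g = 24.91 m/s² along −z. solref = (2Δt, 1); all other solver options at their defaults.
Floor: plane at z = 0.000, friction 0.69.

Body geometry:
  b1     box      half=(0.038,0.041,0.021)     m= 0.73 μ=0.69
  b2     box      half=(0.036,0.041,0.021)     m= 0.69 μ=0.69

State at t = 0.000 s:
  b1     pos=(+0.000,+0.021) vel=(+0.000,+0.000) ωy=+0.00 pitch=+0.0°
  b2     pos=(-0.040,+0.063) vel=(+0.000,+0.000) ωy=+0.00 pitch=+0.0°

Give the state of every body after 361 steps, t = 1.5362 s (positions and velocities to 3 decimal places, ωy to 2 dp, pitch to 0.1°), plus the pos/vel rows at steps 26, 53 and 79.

State at t = 1.5362 s:
  b1     pos=(+0.000,+0.021) vel=(+0.000,+0.000) ωy=+0.00 pitch=+0.0°
  b2     pos=(-0.131,+0.021) vel=(+0.000,+0.000) ωy=+0.00 pitch=+180.0°

Key-timestep trajectory:
   step    t(s)  b1.x    b1.z    b1.vx   b1.vz   b2.x    b2.z    b2.vx   b2.vz 
     26  0.1106   +0.000  +0.021  +0.001  +0.000   -0.050  +0.060  -0.231  -0.140
     53  0.2255   +0.000  +0.021  +0.000  +0.000   -0.088  +0.041  -0.199  +0.018
     79  0.3362   +0.000  +0.021  +0.000  +0.000   -0.113  +0.037  -0.413  -0.217


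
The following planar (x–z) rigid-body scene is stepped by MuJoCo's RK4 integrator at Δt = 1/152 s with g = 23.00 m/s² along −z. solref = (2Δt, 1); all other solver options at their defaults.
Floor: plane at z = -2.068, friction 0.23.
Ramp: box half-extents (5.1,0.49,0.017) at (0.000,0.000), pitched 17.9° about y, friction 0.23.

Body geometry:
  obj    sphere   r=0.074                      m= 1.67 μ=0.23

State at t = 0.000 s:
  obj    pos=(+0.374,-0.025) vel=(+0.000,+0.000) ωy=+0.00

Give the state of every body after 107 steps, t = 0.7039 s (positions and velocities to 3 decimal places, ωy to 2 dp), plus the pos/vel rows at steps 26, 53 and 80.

State at t = 0.7039 s:
  obj    pos=(+1.565,-0.410) vel=(+3.383,-1.093) ωy=+48.02

Key-timestep trajectory:
   step    t(s)  obj.x    obj.z    obj.vx   obj.vz 
     26  0.1711   +0.444  -0.048  +0.822  -0.266
     53  0.3487   +0.666  -0.120  +1.676  -0.541
     80  0.5263   +1.040  -0.240  +2.529  -0.817


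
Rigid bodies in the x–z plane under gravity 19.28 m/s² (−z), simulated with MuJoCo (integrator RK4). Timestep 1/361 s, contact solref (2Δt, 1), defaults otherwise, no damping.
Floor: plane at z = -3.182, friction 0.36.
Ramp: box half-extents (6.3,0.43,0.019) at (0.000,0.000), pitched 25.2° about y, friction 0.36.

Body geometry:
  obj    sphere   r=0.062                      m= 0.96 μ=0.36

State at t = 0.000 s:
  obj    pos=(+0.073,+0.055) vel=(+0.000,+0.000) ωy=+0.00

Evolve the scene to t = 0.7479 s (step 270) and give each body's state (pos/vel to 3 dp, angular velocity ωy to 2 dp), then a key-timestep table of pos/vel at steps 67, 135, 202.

State at t = 0.7479 s:
  obj    pos=(+1.557,-0.643) vel=(+3.968,-1.867) ωy=+70.73

Key-timestep trajectory:
   step    t(s)  obj.x    obj.z    obj.vx   obj.vz 
     67  0.1856   +0.164  +0.012  +0.985  -0.463
    135  0.3740   +0.444  -0.119  +1.984  -0.934
    202  0.5596   +0.904  -0.336  +2.969  -1.397


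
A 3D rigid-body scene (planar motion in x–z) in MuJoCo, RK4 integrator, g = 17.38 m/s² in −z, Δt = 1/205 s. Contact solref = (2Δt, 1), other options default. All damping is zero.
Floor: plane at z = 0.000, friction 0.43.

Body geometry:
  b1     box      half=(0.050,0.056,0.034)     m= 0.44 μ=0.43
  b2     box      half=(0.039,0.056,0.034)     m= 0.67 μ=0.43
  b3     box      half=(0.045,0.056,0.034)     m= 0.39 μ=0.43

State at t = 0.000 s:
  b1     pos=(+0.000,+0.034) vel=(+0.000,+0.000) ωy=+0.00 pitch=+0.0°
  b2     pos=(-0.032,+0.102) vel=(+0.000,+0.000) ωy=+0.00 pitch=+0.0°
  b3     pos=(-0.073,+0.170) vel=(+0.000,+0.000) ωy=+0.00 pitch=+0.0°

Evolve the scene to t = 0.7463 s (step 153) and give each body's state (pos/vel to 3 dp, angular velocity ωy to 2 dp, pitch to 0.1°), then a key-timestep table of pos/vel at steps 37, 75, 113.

State at t = 0.7463 s:
  b1     pos=(+0.000,+0.034) vel=(+0.000,+0.000) ωy=+0.00 pitch=+0.0°
  b2     pos=(-0.031,+0.102) vel=(+0.000,+0.000) ωy=+0.00 pitch=+0.0°
  b3     pos=(-0.105,+0.045) vel=(+0.000,+0.001) ωy=+0.00 pitch=-90.0°

Key-timestep trajectory:
   step    t(s)  b1.x    b1.z    b1.vx   b1.vz   b2.x    b2.z    b2.vx   b2.vz   b3.x    b3.z    b3.vx   b3.vz 
     37  0.1805   +0.000  +0.034  +0.000  +0.000   -0.032  +0.102  +0.001  +0.000   -0.096  +0.159  -0.323  -0.336
     75  0.3659   +0.000  +0.034  +0.000  +0.000   -0.032  +0.102  +0.000  +0.000   -0.137  +0.056  -0.034  +0.003
    113  0.5512   +0.000  +0.034  +0.000  +0.000   -0.032  +0.102  +0.000  +0.000   -0.133  +0.056  +0.105  -0.053


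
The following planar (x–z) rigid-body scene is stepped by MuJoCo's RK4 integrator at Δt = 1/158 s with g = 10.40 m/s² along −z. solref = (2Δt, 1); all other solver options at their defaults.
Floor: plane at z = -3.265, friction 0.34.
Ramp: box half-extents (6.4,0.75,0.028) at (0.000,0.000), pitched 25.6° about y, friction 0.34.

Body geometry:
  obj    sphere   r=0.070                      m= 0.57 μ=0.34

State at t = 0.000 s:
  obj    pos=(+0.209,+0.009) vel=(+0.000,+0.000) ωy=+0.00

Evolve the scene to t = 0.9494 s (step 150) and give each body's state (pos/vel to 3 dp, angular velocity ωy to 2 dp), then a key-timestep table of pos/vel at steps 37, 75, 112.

State at t = 0.9494 s:
  obj    pos=(+1.514,-0.616) vel=(+2.748,-1.317) ωy=+43.52

Key-timestep trajectory:
   step    t(s)  obj.x    obj.z    obj.vx   obj.vz 
     37  0.2342   +0.288  -0.029  +0.678  -0.325
     75  0.4747   +0.535  -0.148  +1.374  -0.658
    112  0.7089   +0.936  -0.340  +2.052  -0.983


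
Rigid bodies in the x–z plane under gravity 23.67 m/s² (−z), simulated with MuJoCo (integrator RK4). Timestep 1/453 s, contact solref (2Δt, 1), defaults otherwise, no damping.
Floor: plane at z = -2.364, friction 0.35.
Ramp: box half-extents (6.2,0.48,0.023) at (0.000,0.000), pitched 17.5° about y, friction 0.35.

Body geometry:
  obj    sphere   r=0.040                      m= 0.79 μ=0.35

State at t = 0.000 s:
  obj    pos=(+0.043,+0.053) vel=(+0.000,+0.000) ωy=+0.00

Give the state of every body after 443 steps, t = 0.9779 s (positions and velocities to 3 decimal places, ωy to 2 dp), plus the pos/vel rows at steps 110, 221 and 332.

State at t = 0.9779 s:
  obj    pos=(+2.361,-0.679) vel=(+4.742,-1.495) ωy=+124.29

Key-timestep trajectory:
   step    t(s)  obj.x    obj.z    obj.vx   obj.vz 
    110  0.2428   +0.186  +0.007  +1.177  -0.371
    221  0.4879   +0.620  -0.129  +2.366  -0.746
    332  0.7329   +1.345  -0.358  +3.554  -1.120


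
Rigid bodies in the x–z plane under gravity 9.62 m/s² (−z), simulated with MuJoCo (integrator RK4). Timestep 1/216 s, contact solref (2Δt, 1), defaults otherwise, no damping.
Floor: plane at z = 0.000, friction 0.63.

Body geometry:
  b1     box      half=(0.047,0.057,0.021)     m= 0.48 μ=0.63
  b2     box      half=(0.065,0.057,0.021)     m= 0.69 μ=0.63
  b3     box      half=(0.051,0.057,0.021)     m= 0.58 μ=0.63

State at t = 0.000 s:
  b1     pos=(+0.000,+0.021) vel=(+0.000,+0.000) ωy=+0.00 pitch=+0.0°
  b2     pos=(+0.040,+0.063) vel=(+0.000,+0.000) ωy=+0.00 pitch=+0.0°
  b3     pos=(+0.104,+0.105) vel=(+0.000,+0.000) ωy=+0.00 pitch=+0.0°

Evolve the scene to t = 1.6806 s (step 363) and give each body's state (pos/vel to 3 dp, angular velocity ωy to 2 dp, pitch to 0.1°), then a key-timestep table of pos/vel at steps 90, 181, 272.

State at t = 1.6806 s:
  b1     pos=(-0.001,+0.021) vel=(-0.001,+0.000) ωy=+0.00 pitch=+0.0°
  b2     pos=(+0.058,+0.060) vel=(+0.000,-0.001) ωy=-0.02 pitch=+42.9°
  b3     pos=(+0.134,+0.049) vel=(+0.000,+0.000) ωy=-0.01 pitch=+40.4°

Key-timestep trajectory:
   step    t(s)  b1.x    b1.z    b1.vx   b1.vz   b2.x    b2.z    b2.vx   b2.vz   b3.x    b3.z    b3.vx   b3.vz 
     90  0.4167   +0.000  +0.021  -0.001  +0.000   +0.058  +0.061  -0.001  +0.000   +0.134  +0.049  +0.000  +0.000
    181  0.8380   -0.001  +0.021  -0.001  +0.000   +0.058  +0.060  +0.000  -0.001   +0.134  +0.049  +0.000  +0.000
    272  1.2593   -0.001  +0.021  -0.001  +0.000   +0.058  +0.060  +0.000  -0.001   +0.134  +0.049  +0.000  +0.000
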